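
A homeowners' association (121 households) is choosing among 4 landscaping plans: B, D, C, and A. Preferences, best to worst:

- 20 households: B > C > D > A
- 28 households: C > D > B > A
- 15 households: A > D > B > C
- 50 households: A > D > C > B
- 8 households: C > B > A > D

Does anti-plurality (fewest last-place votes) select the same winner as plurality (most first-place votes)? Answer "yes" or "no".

no

Anti-plurality — last-place votes: B 50, D 8, C 15, A 48. Winner: D.
Plurality — first-place votes: B 20, D 0, C 36, A 65. Winner: A.
The two methods disagree.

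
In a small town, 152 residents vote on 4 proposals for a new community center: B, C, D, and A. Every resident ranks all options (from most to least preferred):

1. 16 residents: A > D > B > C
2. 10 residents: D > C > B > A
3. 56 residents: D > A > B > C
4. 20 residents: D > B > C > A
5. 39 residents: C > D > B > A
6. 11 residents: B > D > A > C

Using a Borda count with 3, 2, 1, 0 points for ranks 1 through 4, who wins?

B: 16·1 + 10·1 + 56·1 + 20·2 + 39·1 + 11·3 = 194
C: 16·0 + 10·2 + 56·0 + 20·1 + 39·3 + 11·0 = 157
D: 16·2 + 10·3 + 56·3 + 20·3 + 39·2 + 11·2 = 390
A: 16·3 + 10·0 + 56·2 + 20·0 + 39·0 + 11·1 = 171
D has the highest Borda score (390).

D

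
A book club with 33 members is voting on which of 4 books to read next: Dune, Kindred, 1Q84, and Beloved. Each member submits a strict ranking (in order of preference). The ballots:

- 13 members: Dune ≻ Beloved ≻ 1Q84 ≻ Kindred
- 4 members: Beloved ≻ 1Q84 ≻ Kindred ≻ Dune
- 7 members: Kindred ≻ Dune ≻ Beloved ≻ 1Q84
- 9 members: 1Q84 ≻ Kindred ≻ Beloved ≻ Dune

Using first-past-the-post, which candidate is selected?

First-place votes: Dune 13, Kindred 7, 1Q84 9, Beloved 4.
Dune has the most first-place votes.

Dune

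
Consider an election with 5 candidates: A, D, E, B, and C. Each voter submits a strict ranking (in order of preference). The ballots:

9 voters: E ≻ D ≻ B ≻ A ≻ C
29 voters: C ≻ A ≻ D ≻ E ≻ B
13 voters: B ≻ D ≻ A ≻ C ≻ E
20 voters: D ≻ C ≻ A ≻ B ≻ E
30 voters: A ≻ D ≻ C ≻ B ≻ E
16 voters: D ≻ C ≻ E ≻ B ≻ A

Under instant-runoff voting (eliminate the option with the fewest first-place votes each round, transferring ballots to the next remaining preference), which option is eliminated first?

E

Round 1: A 30, D 36, E 9, B 13, C 29. Eliminate E.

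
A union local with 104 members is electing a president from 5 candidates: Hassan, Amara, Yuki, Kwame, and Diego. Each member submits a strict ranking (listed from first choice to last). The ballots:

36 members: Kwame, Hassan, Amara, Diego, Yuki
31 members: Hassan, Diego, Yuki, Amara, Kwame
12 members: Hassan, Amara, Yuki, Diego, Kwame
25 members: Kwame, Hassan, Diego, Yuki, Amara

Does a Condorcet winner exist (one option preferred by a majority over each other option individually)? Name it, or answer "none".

Kwame vs Hassan: 61–43 for Kwame.
Kwame vs Amara: 61–43 for Kwame.
Kwame vs Yuki: 61–43 for Kwame.
Kwame vs Diego: 61–43 for Kwame.
Kwame beats every other option head-to-head.

Kwame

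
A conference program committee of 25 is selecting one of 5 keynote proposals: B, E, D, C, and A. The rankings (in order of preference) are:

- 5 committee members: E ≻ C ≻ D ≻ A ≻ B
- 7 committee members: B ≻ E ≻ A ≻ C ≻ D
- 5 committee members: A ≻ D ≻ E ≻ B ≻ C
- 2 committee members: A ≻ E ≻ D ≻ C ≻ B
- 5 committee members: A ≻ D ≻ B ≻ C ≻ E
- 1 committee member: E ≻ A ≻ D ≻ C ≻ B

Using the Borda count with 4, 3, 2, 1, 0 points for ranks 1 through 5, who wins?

A

B: 5·0 + 7·4 + 5·1 + 2·0 + 5·2 + 1·0 = 43
E: 5·4 + 7·3 + 5·2 + 2·3 + 5·0 + 1·4 = 61
D: 5·2 + 7·0 + 5·3 + 2·2 + 5·3 + 1·2 = 46
C: 5·3 + 7·1 + 5·0 + 2·1 + 5·1 + 1·1 = 30
A: 5·1 + 7·2 + 5·4 + 2·4 + 5·4 + 1·3 = 70
A has the highest Borda score (70).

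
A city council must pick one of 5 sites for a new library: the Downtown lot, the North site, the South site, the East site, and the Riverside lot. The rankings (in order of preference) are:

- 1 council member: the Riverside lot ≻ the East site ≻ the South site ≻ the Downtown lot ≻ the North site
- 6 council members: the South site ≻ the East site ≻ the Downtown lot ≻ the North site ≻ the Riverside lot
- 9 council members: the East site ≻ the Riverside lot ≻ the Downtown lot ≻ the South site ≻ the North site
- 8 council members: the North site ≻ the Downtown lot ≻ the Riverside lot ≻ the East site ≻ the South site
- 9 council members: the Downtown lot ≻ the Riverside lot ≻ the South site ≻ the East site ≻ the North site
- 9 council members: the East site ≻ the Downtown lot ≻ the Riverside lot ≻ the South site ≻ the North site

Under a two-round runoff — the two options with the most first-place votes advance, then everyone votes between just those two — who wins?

Round 1 first-place votes: the Downtown lot 9, the North site 8, the South site 6, the East site 18, the Riverside lot 1.
the East site and the Downtown lot advance.
Runoff: the East site is preferred to the Downtown lot by 25 voters; the Downtown lot by 17.
the East site wins the runoff.

the East site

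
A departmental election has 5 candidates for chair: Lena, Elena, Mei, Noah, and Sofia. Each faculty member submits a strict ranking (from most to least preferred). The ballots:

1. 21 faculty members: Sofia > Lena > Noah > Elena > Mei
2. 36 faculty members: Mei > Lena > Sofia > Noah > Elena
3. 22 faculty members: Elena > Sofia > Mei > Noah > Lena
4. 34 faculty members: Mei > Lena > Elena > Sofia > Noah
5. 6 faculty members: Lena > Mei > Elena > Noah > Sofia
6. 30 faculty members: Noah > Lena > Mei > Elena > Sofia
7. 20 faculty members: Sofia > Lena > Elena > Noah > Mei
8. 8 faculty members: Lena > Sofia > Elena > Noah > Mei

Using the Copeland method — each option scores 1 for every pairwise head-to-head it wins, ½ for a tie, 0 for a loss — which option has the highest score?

Lena: beats Elena, Noah, and Sofia; loses to Mei → score 3.
Elena: beats Noah and Sofia; loses to Lena and Mei → score 2.
Mei: beats Lena, Elena, Noah, and Sofia → score 4.
Noah: loses to Lena, Elena, Mei, and Sofia → score 0.
Sofia: beats Noah; loses to Lena, Elena, and Mei → score 1.
Mei has the best pairwise record.

Mei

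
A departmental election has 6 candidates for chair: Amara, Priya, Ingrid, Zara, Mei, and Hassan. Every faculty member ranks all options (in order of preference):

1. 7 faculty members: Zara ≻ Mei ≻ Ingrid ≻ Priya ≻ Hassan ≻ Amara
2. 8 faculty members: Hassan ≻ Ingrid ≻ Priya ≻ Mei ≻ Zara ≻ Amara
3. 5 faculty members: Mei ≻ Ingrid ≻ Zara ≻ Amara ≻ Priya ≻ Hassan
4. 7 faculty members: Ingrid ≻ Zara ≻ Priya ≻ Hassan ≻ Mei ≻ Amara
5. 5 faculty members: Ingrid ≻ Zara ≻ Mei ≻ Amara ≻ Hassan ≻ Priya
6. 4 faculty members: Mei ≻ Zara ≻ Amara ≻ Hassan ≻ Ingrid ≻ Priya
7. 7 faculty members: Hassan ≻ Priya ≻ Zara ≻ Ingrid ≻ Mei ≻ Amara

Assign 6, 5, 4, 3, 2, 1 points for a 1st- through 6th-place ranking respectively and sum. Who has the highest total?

Ingrid

Amara: 7·1 + 8·1 + 5·3 + 7·1 + 5·3 + 4·4 + 7·1 = 75
Priya: 7·3 + 8·4 + 5·2 + 7·4 + 5·1 + 4·1 + 7·5 = 135
Ingrid: 7·4 + 8·5 + 5·5 + 7·6 + 5·6 + 4·2 + 7·3 = 194
Zara: 7·6 + 8·2 + 5·4 + 7·5 + 5·5 + 4·5 + 7·4 = 186
Mei: 7·5 + 8·3 + 5·6 + 7·2 + 5·4 + 4·6 + 7·2 = 161
Hassan: 7·2 + 8·6 + 5·1 + 7·3 + 5·2 + 4·3 + 7·6 = 152
Ingrid has the highest Borda score (194).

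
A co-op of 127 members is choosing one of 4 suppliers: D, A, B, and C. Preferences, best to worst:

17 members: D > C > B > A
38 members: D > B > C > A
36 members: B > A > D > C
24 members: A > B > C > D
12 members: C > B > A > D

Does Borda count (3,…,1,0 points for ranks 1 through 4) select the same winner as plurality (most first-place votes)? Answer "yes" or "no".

no

Borda — scores: D 201, A 156, B 273, C 132. Winner: B.
Plurality — first-place votes: D 55, A 24, B 36, C 12. Winner: D.
The two methods disagree.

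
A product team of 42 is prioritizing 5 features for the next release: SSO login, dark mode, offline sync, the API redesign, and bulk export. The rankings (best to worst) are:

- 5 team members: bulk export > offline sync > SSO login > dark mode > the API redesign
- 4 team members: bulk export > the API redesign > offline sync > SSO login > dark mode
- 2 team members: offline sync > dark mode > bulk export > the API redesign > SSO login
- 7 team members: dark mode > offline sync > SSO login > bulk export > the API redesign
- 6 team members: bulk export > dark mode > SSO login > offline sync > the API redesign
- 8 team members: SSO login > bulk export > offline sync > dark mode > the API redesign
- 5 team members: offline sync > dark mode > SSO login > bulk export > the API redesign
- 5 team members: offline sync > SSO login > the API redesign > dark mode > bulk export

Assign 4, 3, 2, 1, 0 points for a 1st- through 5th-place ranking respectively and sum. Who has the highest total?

SSO login: 5·2 + 4·1 + 2·0 + 7·2 + 6·2 + 8·4 + 5·2 + 5·3 = 97
dark mode: 5·1 + 4·0 + 2·3 + 7·4 + 6·3 + 8·1 + 5·3 + 5·1 = 85
offline sync: 5·3 + 4·2 + 2·4 + 7·3 + 6·1 + 8·2 + 5·4 + 5·4 = 114
the API redesign: 5·0 + 4·3 + 2·1 + 7·0 + 6·0 + 8·0 + 5·0 + 5·2 = 24
bulk export: 5·4 + 4·4 + 2·2 + 7·1 + 6·4 + 8·3 + 5·1 + 5·0 = 100
offline sync has the highest Borda score (114).

offline sync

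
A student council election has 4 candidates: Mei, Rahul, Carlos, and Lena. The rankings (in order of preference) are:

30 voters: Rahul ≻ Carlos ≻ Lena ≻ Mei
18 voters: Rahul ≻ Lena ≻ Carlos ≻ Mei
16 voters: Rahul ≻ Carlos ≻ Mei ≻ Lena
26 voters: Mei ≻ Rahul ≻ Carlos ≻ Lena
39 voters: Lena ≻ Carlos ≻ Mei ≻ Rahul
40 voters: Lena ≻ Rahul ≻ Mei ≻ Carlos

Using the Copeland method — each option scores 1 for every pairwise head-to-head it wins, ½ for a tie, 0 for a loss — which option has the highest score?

Mei: loses to Rahul, Carlos, and Lena → score 0.
Rahul: beats Mei, Carlos, and Lena → score 3.
Carlos: beats Mei; loses to Rahul and Lena → score 1.
Lena: beats Mei and Carlos; loses to Rahul → score 2.
Rahul has the best pairwise record.

Rahul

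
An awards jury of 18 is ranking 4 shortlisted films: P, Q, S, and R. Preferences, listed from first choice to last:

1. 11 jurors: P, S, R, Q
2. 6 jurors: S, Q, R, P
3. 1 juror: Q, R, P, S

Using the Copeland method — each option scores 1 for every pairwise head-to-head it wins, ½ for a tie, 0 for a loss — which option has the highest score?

P: beats Q, S, and R → score 3.
Q: loses to P, S, and R → score 0.
S: beats Q and R; loses to P → score 2.
R: beats Q; loses to P and S → score 1.
P has the best pairwise record.

P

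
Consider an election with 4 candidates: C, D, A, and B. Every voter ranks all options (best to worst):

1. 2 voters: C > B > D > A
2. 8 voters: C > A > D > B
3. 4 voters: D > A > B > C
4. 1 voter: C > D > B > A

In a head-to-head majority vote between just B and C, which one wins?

Voters preferring B to C: 4; preferring C to B: 11.
C wins the head-to-head.

C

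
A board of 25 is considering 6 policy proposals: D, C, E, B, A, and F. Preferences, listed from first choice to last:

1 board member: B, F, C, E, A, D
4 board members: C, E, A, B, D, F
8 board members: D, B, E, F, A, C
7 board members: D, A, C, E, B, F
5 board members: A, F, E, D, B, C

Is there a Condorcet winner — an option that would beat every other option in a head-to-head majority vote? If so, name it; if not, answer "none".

D

D vs C: 20–5 for D.
D vs E: 15–10 for D.
D vs B: 20–5 for D.
D vs A: 15–10 for D.
D vs F: 19–6 for D.
D beats every other option head-to-head.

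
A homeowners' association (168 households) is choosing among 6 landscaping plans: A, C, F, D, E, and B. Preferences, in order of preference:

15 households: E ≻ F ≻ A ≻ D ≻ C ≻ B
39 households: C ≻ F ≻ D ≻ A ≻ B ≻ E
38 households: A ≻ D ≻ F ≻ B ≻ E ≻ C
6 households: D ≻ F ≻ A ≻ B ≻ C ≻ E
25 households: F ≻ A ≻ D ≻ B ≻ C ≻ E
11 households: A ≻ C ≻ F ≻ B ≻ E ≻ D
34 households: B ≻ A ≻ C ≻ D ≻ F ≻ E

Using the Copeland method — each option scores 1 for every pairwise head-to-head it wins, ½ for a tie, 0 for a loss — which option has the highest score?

A: beats C, D, E, and B; loses to F → score 4.
C: beats E; ties F and D; loses to A and B → score 2.
F: beats A, D, E, and B; ties C → score 4.5.
D: beats E and B; ties C; loses to A and F → score 2.5.
E: loses to A, C, F, D, and B → score 0.
B: beats C and E; loses to A, F, and D → score 2.
F has the best pairwise record.

F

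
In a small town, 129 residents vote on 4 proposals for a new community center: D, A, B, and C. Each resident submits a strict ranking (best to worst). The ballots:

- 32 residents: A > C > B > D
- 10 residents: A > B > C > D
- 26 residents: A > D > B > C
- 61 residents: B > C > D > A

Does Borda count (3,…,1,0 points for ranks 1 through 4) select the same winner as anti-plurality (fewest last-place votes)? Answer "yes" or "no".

Borda — scores: D 113, A 204, B 261, C 196. Winner: B.
Anti-plurality — last-place votes: D 42, A 61, B 0, C 26. Winner: B.
The two methods agree.

yes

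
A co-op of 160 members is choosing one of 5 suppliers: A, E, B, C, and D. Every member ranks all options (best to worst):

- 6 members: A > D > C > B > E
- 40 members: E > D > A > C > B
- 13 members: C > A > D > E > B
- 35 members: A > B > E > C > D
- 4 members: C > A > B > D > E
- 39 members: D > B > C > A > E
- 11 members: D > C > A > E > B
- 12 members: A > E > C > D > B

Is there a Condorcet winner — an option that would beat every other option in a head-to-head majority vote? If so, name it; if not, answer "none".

Checking pairwise contests:
D beats A 90–70.
A beats E 120–40.
A beats B 121–39.
A beats C 93–67.
E beats D 87–73.
Every option loses at least one head-to-head, so there is no Condorcet winner.

none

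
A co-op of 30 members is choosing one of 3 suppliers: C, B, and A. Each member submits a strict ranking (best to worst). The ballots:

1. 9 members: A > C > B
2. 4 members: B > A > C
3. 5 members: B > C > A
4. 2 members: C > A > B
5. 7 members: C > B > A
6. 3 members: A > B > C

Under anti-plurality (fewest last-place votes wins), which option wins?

Last-place votes: C 7, B 11, A 12.
C is ranked last by the fewest voters, so C wins.

C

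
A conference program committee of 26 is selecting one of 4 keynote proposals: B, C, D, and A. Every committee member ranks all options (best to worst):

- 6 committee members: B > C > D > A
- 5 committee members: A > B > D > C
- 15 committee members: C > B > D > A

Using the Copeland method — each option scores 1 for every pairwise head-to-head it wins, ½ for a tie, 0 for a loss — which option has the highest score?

B: beats D and A; loses to C → score 2.
C: beats B, D, and A → score 3.
D: beats A; loses to B and C → score 1.
A: loses to B, C, and D → score 0.
C has the best pairwise record.

C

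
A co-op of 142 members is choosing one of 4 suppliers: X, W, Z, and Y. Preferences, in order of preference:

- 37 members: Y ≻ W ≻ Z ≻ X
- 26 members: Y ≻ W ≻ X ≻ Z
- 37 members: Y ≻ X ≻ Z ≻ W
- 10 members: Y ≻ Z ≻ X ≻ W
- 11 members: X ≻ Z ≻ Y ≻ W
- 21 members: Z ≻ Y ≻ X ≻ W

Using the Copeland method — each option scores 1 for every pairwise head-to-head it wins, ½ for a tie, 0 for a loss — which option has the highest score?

Y

X: beats W and Z; loses to Y → score 2.
W: loses to X, Z, and Y → score 0.
Z: beats W; loses to X and Y → score 1.
Y: beats X, W, and Z → score 3.
Y has the best pairwise record.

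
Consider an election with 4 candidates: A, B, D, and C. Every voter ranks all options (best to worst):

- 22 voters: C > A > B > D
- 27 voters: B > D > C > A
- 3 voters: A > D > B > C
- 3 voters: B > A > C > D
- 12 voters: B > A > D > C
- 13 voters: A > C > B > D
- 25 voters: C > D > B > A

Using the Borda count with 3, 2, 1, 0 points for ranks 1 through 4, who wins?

A: 22·2 + 27·0 + 3·3 + 3·2 + 12·2 + 13·3 + 25·0 = 122
B: 22·1 + 27·3 + 3·1 + 3·3 + 12·3 + 13·1 + 25·1 = 189
D: 22·0 + 27·2 + 3·2 + 3·0 + 12·1 + 13·0 + 25·2 = 122
C: 22·3 + 27·1 + 3·0 + 3·1 + 12·0 + 13·2 + 25·3 = 197
C has the highest Borda score (197).

C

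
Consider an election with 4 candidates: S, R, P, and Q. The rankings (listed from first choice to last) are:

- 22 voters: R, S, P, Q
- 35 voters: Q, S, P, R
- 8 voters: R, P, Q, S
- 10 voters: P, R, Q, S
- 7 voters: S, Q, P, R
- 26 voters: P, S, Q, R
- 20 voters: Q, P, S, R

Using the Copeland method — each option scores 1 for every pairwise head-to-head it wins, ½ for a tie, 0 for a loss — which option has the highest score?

P

S: beats R; ties P; loses to Q → score 1.5.
R: loses to S, P, and Q → score 0.
P: beats R and Q; ties S → score 2.5.
Q: beats S and R; loses to P → score 2.
P has the best pairwise record.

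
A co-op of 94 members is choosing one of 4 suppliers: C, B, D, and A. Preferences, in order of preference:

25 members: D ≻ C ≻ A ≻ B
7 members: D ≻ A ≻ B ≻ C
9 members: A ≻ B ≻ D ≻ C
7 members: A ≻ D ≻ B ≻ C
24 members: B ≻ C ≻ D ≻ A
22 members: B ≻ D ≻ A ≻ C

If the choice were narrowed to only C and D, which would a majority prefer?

D

Voters preferring C to D: 24; preferring D to C: 70.
D wins the head-to-head.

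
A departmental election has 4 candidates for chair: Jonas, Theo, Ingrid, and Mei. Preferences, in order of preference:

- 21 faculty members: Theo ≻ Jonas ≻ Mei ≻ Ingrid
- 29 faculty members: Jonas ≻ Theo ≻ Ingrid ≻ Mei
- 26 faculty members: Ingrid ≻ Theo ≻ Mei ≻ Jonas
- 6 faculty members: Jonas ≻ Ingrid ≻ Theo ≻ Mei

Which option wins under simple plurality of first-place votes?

Jonas

First-place votes: Jonas 35, Theo 21, Ingrid 26, Mei 0.
Jonas has the most first-place votes.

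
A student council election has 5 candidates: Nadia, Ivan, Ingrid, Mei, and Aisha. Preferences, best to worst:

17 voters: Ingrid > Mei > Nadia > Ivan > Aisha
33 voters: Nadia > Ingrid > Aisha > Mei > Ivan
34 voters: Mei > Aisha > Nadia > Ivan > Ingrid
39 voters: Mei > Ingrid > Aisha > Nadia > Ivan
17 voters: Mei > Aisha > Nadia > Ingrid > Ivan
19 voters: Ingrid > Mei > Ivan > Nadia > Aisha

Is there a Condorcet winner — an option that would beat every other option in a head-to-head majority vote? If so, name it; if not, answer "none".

Mei

Mei vs Nadia: 126–33 for Mei.
Mei vs Ivan: 159–0 for Mei.
Mei vs Ingrid: 90–69 for Mei.
Mei vs Aisha: 126–33 for Mei.
Mei beats every other option head-to-head.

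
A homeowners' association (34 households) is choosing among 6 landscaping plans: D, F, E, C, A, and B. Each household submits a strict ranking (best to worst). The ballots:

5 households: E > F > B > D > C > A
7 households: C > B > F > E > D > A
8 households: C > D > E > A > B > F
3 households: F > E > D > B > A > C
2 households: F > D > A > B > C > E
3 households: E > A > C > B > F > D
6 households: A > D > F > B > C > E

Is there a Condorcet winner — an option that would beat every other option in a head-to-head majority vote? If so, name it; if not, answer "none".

C

C vs D: 18–16 for C.
C vs F: 18–16 for C.
C vs E: 23–11 for C.
C vs A: 20–14 for C.
C vs B: 18–16 for C.
C beats every other option head-to-head.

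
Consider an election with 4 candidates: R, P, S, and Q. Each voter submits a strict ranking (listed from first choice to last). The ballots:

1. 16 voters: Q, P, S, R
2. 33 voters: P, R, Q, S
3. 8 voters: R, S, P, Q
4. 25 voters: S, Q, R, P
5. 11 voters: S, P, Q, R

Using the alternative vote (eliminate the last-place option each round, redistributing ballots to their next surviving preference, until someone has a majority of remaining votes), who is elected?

P

Round 1: R 8, P 33, S 36, Q 16. Eliminate R.
Round 2: P 33, S 44, Q 16. Eliminate Q.
Round 3: P 49, S 44. P has a majority.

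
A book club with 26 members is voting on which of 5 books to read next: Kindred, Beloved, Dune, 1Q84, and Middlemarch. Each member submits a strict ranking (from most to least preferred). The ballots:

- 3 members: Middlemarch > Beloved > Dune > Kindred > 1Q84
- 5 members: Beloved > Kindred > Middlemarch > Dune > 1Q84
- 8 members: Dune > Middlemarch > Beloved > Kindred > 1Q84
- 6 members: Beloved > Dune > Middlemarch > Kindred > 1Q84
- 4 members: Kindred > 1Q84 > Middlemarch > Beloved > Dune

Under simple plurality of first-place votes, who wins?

First-place votes: Kindred 4, Beloved 11, Dune 8, 1Q84 0, Middlemarch 3.
Beloved has the most first-place votes.

Beloved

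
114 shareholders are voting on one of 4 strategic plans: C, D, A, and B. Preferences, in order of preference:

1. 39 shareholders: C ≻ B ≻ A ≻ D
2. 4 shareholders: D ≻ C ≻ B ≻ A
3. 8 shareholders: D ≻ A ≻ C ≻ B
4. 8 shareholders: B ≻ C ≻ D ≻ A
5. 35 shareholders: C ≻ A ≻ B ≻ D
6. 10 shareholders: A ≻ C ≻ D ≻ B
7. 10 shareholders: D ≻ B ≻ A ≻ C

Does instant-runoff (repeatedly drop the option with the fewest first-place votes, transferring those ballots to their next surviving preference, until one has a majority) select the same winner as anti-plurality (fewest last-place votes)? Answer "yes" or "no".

yes

Instant-runoff — R1 C 74, D 22, A 10, B 8 (C winner). Winner: C.
Anti-plurality — last-place votes: C 10, D 74, A 12, B 18. Winner: C.
The two methods agree.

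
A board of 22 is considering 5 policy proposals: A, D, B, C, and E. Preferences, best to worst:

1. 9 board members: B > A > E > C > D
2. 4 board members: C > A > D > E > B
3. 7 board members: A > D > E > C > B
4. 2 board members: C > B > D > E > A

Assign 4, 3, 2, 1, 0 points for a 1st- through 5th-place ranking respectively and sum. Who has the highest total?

A: 9·3 + 4·3 + 7·4 + 2·0 = 67
D: 9·0 + 4·2 + 7·3 + 2·2 = 33
B: 9·4 + 4·0 + 7·0 + 2·3 = 42
C: 9·1 + 4·4 + 7·1 + 2·4 = 40
E: 9·2 + 4·1 + 7·2 + 2·1 = 38
A has the highest Borda score (67).

A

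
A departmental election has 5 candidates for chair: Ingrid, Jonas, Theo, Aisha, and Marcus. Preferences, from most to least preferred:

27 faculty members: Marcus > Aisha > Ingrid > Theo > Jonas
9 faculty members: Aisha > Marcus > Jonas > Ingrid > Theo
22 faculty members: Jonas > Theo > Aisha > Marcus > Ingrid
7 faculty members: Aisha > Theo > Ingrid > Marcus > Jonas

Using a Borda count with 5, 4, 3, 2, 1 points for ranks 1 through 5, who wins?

Aisha

Ingrid: 27·3 + 9·2 + 22·1 + 7·3 = 142
Jonas: 27·1 + 9·3 + 22·5 + 7·1 = 171
Theo: 27·2 + 9·1 + 22·4 + 7·4 = 179
Aisha: 27·4 + 9·5 + 22·3 + 7·5 = 254
Marcus: 27·5 + 9·4 + 22·2 + 7·2 = 229
Aisha has the highest Borda score (254).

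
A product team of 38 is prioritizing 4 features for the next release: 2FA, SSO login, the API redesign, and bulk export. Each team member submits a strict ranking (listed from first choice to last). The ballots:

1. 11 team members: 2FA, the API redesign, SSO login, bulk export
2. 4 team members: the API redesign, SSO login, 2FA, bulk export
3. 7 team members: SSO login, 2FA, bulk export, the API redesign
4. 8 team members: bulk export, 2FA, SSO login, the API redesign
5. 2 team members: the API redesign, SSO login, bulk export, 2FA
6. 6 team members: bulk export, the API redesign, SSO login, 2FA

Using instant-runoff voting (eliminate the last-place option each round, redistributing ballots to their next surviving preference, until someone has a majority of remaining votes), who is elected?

Round 1: 2FA 11, SSO login 7, the API redesign 6, bulk export 14. Eliminate the API redesign.
Round 2: 2FA 11, SSO login 13, bulk export 14. Eliminate 2FA.
Round 3: SSO login 24, bulk export 14. SSO login has a majority.

SSO login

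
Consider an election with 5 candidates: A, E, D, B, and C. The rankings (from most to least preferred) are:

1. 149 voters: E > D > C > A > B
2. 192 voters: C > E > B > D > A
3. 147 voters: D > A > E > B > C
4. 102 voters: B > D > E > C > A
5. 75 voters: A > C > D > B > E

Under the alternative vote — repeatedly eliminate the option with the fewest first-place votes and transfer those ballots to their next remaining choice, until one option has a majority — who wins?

D

Round 1: A 75, E 149, D 147, B 102, C 192. Eliminate A.
Round 2: E 149, D 147, B 102, C 267. Eliminate B.
Round 3: E 149, D 249, C 267. Eliminate E.
Round 4: D 398, C 267. D has a majority.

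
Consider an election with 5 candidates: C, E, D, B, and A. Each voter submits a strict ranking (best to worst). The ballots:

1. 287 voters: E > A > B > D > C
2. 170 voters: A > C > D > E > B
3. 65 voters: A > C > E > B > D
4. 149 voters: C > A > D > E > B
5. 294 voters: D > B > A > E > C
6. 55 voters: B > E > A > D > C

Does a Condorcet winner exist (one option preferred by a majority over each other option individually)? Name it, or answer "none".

A vs C: 871–149 for A.
A vs E: 678–342 for A.
A vs D: 726–294 for A.
A vs B: 671–349 for A.
A beats every other option head-to-head.

A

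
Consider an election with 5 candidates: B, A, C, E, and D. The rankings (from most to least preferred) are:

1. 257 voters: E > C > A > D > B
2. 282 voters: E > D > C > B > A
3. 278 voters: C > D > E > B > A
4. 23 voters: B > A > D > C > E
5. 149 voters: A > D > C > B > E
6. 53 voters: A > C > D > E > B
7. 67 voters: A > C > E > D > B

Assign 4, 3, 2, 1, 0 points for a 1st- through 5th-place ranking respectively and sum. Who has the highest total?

B: 257·0 + 282·1 + 278·1 + 23·4 + 149·1 + 53·0 + 67·0 = 801
A: 257·2 + 282·0 + 278·0 + 23·3 + 149·4 + 53·4 + 67·4 = 1659
C: 257·3 + 282·2 + 278·4 + 23·1 + 149·2 + 53·3 + 67·3 = 3128
E: 257·4 + 282·4 + 278·2 + 23·0 + 149·0 + 53·1 + 67·2 = 2899
D: 257·1 + 282·3 + 278·3 + 23·2 + 149·3 + 53·2 + 67·1 = 2603
C has the highest Borda score (3128).

C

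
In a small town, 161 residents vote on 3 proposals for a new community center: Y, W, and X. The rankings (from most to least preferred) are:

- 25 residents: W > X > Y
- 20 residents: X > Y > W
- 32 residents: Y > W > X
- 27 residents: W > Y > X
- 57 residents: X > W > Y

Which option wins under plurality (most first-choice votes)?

X

First-place votes: Y 32, W 52, X 77.
X has the most first-place votes.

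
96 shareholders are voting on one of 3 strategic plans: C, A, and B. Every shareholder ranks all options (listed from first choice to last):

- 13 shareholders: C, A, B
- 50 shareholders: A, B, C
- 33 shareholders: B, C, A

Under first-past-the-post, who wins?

First-place votes: C 13, A 50, B 33.
A has the most first-place votes.

A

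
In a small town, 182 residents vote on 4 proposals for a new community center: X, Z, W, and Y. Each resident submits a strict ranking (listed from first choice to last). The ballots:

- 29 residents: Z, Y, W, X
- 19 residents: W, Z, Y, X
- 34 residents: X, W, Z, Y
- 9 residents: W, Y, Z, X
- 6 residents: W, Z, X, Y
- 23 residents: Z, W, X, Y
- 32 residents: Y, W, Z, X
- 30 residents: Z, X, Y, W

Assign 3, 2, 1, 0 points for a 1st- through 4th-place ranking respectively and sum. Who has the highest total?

X: 29·0 + 19·0 + 34·3 + 9·0 + 6·1 + 23·1 + 32·0 + 30·2 = 191
Z: 29·3 + 19·2 + 34·1 + 9·1 + 6·2 + 23·3 + 32·1 + 30·3 = 371
W: 29·1 + 19·3 + 34·2 + 9·3 + 6·3 + 23·2 + 32·2 + 30·0 = 309
Y: 29·2 + 19·1 + 34·0 + 9·2 + 6·0 + 23·0 + 32·3 + 30·1 = 221
Z has the highest Borda score (371).

Z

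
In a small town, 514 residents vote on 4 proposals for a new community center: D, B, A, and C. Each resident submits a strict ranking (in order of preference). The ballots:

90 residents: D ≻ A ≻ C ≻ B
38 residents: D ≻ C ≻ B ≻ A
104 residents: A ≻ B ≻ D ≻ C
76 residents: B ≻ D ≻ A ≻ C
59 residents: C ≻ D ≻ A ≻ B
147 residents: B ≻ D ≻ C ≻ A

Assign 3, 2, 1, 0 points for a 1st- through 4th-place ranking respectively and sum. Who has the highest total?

D: 90·3 + 38·3 + 104·1 + 76·2 + 59·2 + 147·2 = 1052
B: 90·0 + 38·1 + 104·2 + 76·3 + 59·0 + 147·3 = 915
A: 90·2 + 38·0 + 104·3 + 76·1 + 59·1 + 147·0 = 627
C: 90·1 + 38·2 + 104·0 + 76·0 + 59·3 + 147·1 = 490
D has the highest Borda score (1052).

D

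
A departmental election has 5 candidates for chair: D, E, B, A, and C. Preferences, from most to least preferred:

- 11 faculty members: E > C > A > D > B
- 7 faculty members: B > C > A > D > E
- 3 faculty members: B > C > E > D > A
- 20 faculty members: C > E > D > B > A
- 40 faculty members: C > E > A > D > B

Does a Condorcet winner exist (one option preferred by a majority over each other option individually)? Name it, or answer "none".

C vs D: 81–0 for C.
C vs E: 70–11 for C.
C vs B: 71–10 for C.
C vs A: 81–0 for C.
C beats every other option head-to-head.

C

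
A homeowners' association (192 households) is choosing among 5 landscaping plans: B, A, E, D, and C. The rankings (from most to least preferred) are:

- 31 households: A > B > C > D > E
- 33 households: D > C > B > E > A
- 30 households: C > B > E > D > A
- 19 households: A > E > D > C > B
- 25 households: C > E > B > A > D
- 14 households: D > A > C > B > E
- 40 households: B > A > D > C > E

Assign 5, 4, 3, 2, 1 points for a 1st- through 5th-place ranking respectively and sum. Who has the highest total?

B

B: 31·4 + 33·3 + 30·4 + 19·1 + 25·3 + 14·2 + 40·5 = 665
A: 31·5 + 33·1 + 30·1 + 19·5 + 25·2 + 14·4 + 40·4 = 579
E: 31·1 + 33·2 + 30·3 + 19·4 + 25·4 + 14·1 + 40·1 = 417
D: 31·2 + 33·5 + 30·2 + 19·3 + 25·1 + 14·5 + 40·3 = 559
C: 31·3 + 33·4 + 30·5 + 19·2 + 25·5 + 14·3 + 40·2 = 660
B has the highest Borda score (665).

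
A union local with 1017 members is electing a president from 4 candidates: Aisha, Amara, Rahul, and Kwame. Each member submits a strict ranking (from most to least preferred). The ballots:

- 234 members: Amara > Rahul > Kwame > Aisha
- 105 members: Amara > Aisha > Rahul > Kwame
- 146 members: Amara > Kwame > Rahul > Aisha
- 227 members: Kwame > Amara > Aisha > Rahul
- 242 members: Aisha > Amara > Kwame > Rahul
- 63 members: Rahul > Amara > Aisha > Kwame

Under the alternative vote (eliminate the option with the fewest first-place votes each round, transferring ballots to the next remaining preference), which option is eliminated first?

Round 1: Aisha 242, Amara 485, Rahul 63, Kwame 227. Eliminate Rahul.

Rahul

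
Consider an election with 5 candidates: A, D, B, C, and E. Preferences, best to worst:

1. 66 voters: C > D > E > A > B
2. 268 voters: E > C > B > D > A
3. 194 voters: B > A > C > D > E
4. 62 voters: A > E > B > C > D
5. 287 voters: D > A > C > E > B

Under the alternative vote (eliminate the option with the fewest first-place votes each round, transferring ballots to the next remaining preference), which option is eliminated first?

A

Round 1: A 62, D 287, B 194, C 66, E 268. Eliminate A.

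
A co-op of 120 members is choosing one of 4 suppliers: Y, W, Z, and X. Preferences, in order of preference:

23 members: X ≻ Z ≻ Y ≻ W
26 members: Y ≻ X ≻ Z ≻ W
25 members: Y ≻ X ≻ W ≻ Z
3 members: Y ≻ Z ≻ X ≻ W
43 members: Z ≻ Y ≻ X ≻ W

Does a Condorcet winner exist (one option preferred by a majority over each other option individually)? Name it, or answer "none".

none

Checking pairwise contests:
Z beats Y 66–54.
Y beats W 120–0.
X beats Z 74–46.
Y beats X 97–23.
Every option loses at least one head-to-head, so there is no Condorcet winner.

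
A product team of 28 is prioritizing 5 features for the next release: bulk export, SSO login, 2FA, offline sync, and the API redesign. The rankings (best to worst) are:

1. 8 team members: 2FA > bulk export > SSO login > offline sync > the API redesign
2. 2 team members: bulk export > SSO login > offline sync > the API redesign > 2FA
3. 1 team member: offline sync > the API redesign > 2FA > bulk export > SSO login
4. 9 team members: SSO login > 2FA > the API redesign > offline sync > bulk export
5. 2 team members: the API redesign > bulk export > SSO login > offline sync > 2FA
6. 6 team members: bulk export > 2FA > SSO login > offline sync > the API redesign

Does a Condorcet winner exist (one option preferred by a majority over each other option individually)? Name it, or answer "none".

2FA

2FA vs bulk export: 18–10 for 2FA.
2FA vs SSO login: 15–13 for 2FA.
2FA vs offline sync: 23–5 for 2FA.
2FA vs the API redesign: 23–5 for 2FA.
2FA beats every other option head-to-head.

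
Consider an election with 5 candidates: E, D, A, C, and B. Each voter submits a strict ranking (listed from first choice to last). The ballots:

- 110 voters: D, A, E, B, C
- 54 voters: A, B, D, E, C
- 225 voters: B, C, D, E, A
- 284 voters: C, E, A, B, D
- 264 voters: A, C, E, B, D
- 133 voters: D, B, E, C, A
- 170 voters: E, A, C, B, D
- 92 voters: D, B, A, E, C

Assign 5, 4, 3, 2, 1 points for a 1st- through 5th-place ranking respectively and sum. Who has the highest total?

C

E: 110·3 + 54·2 + 225·2 + 284·4 + 264·3 + 133·3 + 170·5 + 92·2 = 4249
D: 110·5 + 54·3 + 225·3 + 284·1 + 264·1 + 133·5 + 170·1 + 92·5 = 3230
A: 110·4 + 54·5 + 225·1 + 284·3 + 264·5 + 133·1 + 170·4 + 92·3 = 4196
C: 110·1 + 54·1 + 225·4 + 284·5 + 264·4 + 133·2 + 170·3 + 92·1 = 4408
B: 110·2 + 54·4 + 225·5 + 284·2 + 264·2 + 133·4 + 170·2 + 92·4 = 3897
C has the highest Borda score (4408).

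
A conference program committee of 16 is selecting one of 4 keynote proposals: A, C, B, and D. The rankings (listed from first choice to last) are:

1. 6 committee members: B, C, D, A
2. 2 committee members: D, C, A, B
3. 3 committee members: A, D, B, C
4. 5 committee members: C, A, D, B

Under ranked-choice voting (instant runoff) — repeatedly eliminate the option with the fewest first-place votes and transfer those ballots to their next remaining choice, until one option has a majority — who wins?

B

Round 1: A 3, C 5, B 6, D 2. Eliminate D.
Round 2: A 3, C 7, B 6. Eliminate A.
Round 3: C 7, B 9. B has a majority.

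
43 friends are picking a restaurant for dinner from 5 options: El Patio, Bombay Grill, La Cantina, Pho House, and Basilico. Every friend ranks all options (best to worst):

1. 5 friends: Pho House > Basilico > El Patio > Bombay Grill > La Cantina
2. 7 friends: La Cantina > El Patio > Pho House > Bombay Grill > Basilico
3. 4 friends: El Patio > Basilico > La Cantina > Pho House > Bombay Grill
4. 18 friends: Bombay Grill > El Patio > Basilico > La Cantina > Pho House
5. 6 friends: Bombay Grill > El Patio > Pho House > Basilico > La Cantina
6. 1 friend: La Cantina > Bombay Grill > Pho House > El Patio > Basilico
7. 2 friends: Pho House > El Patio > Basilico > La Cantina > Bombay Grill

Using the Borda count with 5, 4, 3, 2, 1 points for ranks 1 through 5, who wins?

El Patio

El Patio: 5·3 + 7·4 + 4·5 + 18·4 + 6·4 + 1·2 + 2·4 = 169
Bombay Grill: 5·2 + 7·2 + 4·1 + 18·5 + 6·5 + 1·4 + 2·1 = 154
La Cantina: 5·1 + 7·5 + 4·3 + 18·2 + 6·1 + 1·5 + 2·2 = 103
Pho House: 5·5 + 7·3 + 4·2 + 18·1 + 6·3 + 1·3 + 2·5 = 103
Basilico: 5·4 + 7·1 + 4·4 + 18·3 + 6·2 + 1·1 + 2·3 = 116
El Patio has the highest Borda score (169).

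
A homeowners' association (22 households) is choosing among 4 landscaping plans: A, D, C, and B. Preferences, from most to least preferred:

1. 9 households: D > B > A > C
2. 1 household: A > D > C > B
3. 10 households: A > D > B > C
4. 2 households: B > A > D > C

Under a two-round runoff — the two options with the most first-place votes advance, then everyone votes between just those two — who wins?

Round 1 first-place votes: A 11, D 9, C 0, B 2.
A and D advance.
Runoff: A is preferred to D by 13 voters; D by 9.
A wins the runoff.

A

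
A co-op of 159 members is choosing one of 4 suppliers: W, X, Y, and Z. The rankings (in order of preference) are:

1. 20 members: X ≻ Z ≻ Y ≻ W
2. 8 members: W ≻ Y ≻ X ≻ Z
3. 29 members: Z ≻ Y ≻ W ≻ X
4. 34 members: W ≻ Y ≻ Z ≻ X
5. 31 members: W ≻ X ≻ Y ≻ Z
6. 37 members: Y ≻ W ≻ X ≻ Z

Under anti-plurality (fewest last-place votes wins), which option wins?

Last-place votes: W 20, X 63, Y 0, Z 76.
Y is ranked last by the fewest voters, so Y wins.

Y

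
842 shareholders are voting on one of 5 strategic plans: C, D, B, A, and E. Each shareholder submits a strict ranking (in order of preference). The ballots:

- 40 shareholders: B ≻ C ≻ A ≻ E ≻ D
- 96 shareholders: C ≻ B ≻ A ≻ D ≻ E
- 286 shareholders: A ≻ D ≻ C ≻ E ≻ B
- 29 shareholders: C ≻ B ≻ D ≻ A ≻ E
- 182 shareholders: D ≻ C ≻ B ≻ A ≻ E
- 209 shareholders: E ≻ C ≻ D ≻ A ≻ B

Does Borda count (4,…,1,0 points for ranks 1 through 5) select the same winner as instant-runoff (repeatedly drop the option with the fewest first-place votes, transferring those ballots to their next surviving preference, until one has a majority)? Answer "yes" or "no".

no

Borda — scores: C 2365, D 2158, B 899, A 1836, E 1162. Winner: C.
Instant-runoff — R1 C 125, D 182, B 40, A 286, E 209 (B out); R2 C 165, D 182, A 286, E 209 (C out); R3 D 211, A 422, E 209 (A winner). Winner: A.
The two methods disagree.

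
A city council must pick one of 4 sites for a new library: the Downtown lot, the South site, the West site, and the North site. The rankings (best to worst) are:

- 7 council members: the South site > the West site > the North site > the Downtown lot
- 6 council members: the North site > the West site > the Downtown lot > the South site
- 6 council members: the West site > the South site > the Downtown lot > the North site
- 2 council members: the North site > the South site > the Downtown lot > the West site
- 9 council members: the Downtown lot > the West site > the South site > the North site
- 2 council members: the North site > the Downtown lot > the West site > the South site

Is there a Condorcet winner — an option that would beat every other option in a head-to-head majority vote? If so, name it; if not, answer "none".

the West site

the West site vs the Downtown lot: 19–13 for the West site.
the West site vs the South site: 23–9 for the West site.
the West site vs the North site: 22–10 for the West site.
the West site beats every other option head-to-head.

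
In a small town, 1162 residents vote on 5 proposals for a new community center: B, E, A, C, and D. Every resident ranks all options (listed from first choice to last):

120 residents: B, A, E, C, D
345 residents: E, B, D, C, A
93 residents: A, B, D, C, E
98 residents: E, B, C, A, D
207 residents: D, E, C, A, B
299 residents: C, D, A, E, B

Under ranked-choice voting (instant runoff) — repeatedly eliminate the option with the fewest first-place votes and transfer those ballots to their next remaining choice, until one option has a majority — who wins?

Round 1: B 120, E 443, A 93, C 299, D 207. Eliminate A.
Round 2: B 213, E 443, C 299, D 207. Eliminate D.
Round 3: B 213, E 650, C 299. E has a majority.

E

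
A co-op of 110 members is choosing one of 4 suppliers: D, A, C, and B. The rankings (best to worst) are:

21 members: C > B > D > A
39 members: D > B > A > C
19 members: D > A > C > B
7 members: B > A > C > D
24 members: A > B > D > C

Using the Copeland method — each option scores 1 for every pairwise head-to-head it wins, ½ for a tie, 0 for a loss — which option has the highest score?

D

D: beats A, C, and B → score 3.
A: beats C; loses to D and B → score 1.
C: loses to D, A, and B → score 0.
B: beats A and C; loses to D → score 2.
D has the best pairwise record.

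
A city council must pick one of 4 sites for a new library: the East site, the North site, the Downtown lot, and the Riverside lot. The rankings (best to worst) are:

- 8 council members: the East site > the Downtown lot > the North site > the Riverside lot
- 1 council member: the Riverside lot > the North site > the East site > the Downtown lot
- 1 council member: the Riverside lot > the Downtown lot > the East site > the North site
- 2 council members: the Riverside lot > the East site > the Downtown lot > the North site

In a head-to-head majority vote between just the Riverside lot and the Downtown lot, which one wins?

the Downtown lot

Voters preferring the Riverside lot to the Downtown lot: 4; preferring the Downtown lot to the Riverside lot: 8.
the Downtown lot wins the head-to-head.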